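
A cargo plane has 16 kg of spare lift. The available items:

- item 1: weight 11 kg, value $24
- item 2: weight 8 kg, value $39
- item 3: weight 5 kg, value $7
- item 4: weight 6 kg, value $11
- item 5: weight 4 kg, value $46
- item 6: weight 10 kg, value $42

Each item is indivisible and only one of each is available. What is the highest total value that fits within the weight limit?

Check high-value combinations within 16 kg:
- item 5+item 6: weight 4+10=14, value 46+42=88
- item 2+item 5: weight 8+4=12, value 39+46=85
- item 1+item 5: weight 11+4=15, value 24+46=70
- item 3+item 4+item 5: weight 5+6+4=15, value 7+11+46=64
Best: $88.

$88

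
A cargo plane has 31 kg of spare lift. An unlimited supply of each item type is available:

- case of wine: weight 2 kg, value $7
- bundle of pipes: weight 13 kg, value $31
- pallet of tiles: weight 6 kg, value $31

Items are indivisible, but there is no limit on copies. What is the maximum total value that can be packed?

$155

Best value-per-unit is pallet of tiles at 31/6, and filling with it alone uses weight 5×6=30. No mix of the others beats 5×31 = 155.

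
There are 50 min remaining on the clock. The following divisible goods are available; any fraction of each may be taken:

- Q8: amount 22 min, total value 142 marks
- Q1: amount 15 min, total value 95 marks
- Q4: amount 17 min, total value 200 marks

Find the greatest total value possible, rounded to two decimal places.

Take in order of value per unit:
- Q4 (200/17 per unit): all 17 → value 200, running total 200.00
- Q8 (142/22 per unit): all 22 → value 142, running total 342.00
- Q1 (95/15 per unit): 11 of 15 → value 11×95/15 = 69.6667, running total 411.67
Total 411.67.

411.67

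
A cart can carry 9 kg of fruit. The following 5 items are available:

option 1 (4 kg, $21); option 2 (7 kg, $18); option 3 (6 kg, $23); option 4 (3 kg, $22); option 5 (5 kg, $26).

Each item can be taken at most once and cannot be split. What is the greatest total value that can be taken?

$48

Check high-value combinations within 9 kg:
- option 4+option 5: weight 3+5=8, value 22+26=48
- option 1+option 5: weight 4+5=9, value 21+26=47
- option 3+option 4: weight 6+3=9, value 23+22=45
- option 1+option 4: weight 4+3=7, value 21+22=43
- option 5: weight 5, value 26
Best: $48.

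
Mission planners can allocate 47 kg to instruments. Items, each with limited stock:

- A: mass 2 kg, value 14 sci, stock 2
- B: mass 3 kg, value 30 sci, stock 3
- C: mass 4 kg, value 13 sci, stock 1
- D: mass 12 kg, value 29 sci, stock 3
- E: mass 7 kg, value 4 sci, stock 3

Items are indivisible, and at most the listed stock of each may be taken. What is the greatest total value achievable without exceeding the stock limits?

191 sci

Top feasible selections:
- 1×A + 3×B + 3×D: mass 47, value 191
- 2×A + 3×B + 1×C + 2×D: mass 41, value 189
- 2×A + 3×B + 2×D + 1×E: mass 44, value 180
- 1×A + 3×B + 1×C + 2×D + 1×E: mass 46, value 179
Best: 191 sci.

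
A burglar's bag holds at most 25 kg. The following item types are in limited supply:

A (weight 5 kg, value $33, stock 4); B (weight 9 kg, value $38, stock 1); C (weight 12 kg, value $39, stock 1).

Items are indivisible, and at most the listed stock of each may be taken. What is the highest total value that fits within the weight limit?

Top feasible selections:
- 3×A + 1×B: weight 24, value 137
- 4×A: weight 20, value 132
Best: $137.

$137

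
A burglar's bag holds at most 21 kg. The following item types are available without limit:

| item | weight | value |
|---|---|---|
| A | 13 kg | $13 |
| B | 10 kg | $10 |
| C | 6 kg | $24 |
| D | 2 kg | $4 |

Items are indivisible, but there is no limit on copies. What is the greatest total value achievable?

Best value-per-unit is C at 24/6; filling with it alone gives 3×24 = 72.
Optimal mix: 3×C + 1×D → weight 20, value 76.

$76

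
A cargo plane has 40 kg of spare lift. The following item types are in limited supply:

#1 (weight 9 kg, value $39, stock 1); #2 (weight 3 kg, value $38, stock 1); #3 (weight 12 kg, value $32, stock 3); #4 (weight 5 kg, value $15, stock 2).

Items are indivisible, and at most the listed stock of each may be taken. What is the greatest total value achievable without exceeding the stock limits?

Top feasible selections:
- 1×#1 + 1×#2 + 2×#3: weight 36, value 141
- 1×#1 + 1×#2 + 1×#3 + 2×#4: weight 34, value 139
- 1×#2 + 3×#3: weight 39, value 134
Best: $141.

$141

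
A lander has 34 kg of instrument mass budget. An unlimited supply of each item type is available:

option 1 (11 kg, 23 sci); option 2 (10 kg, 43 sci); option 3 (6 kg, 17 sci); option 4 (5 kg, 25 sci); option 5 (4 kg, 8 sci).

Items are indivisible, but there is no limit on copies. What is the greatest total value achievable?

Best value-per-unit is option 4 at 25/5; filling with it alone gives 6×25 = 150.
Optimal mix: 6×option 4 + 1×option 5 → mass 34, value 158.

158 sci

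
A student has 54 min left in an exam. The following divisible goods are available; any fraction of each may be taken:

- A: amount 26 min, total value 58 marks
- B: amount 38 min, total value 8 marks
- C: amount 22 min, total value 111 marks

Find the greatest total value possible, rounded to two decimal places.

Take in order of value per unit:
- C (111/22 per unit): all 22 → value 111, running total 111.00
- A (58/26 per unit): all 26 → value 58, running total 169.00
- B (8/38 per unit): 6 of 38 → value 6×8/38 = 1.2632, running total 170.26
Total 170.26.

170.26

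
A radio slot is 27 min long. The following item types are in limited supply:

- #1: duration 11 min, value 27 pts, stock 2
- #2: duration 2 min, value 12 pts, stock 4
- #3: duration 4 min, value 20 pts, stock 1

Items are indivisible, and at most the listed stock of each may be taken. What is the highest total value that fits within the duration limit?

95 pts

Best selections within duration 27 and stock limits:
- 1×#1 + 4×#2 + 1×#3: duration 23, value 95
- 1×#1 + 3×#2 + 1×#3: duration 21, value 83
Best: 95 pts.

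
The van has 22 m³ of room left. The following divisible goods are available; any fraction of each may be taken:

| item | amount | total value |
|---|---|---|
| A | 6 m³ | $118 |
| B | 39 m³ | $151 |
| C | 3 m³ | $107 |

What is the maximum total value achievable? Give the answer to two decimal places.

Take in order of value per unit:
- C (107/3 per unit): all 3 → value 107, running total 107.00
- A (118/6 per unit): all 6 → value 118, running total 225.00
- B (151/39 per unit): 13 of 39 → value 13×151/39 = 50.3333, running total 275.33
Total 275.33.

275.33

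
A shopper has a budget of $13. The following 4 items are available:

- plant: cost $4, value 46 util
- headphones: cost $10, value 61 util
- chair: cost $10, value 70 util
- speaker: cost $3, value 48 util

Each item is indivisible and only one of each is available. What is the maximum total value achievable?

118 util

Check high-value combinations within $13:
- chair+speaker: cost 10+3=13, value 70+48=118
- headphones+speaker: cost 10+3=13, value 61+48=109
- plant+speaker: cost 4+3=7, value 46+48=94
Best: 118 util.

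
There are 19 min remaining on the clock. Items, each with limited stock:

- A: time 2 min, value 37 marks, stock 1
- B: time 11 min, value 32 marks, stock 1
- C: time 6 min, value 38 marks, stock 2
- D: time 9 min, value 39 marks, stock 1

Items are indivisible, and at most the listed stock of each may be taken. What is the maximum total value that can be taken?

Top feasible selections:
- 1×A + 1×C + 1×D: time 17, value 114
- 1×A + 2×C: time 14, value 113
Best: 114 marks.

114 marks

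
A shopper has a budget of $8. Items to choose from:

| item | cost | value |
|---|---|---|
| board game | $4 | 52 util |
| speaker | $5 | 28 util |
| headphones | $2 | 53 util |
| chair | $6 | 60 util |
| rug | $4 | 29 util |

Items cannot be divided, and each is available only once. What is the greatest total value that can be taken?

113 util

Check high-value combinations within $8:
- headphones+chair: cost 2+6=8, value 53+60=113
- board game+headphones: cost 4+2=6, value 52+53=105
- headphones+rug: cost 2+4=6, value 53+29=82
- speaker+headphones: cost 5+2=7, value 28+53=81
Best: 113 util.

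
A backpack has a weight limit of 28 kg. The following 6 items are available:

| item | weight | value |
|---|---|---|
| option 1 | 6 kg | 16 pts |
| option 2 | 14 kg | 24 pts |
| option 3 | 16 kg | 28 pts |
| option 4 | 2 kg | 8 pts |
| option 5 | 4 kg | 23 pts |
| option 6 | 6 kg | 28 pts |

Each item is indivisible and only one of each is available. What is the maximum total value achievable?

This is a 0/1 knapsack; check combinations near the capacity.
- option 3+option 4+option 5+option 6: weight 16+2+4+6=28, value 28+8+23+28=87
- option 2+option 4+option 5+option 6: weight 14+2+4+6=26, value 24+8+23+28=83
- option 3+option 5+option 6: weight 16+4+6=26, value 28+23+28=79
Best: 87 pts.

87 pts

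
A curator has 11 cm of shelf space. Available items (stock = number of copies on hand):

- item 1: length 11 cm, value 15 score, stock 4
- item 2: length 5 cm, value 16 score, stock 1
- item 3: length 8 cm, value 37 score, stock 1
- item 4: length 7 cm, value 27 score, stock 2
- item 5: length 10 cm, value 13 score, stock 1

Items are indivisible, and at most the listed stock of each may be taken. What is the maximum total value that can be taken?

Top feasible selections:
- 1×item 3: length 8, value 37
- 1×item 4: length 7, value 27
- 1×item 2: length 5, value 16
Best: 37 score.

37 score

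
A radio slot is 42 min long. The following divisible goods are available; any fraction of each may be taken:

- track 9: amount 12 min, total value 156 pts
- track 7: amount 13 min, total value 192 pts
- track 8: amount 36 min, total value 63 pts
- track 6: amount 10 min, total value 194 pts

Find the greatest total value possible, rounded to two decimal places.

554.25

Take in order of value per unit:
- track 6 (194/10 per unit): all 10 → value 194, running total 194.00
- track 7 (192/13 per unit): all 13 → value 192, running total 386.00
- track 9 (156/12 per unit): all 12 → value 156, running total 542.00
- track 8 (63/36 per unit): 7 of 36 → value 7×63/36 = 12.2500, running total 554.25
Total 554.25.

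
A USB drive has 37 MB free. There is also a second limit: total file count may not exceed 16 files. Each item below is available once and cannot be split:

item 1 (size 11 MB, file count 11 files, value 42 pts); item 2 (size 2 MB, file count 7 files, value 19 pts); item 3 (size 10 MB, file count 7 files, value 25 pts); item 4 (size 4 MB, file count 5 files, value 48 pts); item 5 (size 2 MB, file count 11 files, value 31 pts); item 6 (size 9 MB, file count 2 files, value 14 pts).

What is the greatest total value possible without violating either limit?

90 pts

Feasible sets respecting both limits:
- item 1+item 4: size 15, file count 16, value 90
- item 3+item 4+item 6: size 23, file count 14, value 87
- item 2+item 4+item 6: size 15, file count 14, value 81
- item 4+item 5: size 6, file count 16, value 79
Best: 90 pts.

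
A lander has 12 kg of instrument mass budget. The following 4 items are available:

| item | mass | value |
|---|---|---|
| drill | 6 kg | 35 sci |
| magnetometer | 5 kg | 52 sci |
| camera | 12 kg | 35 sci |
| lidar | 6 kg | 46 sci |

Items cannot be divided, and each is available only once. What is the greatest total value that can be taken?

Check high-value combinations within 12 kg:
- magnetometer+lidar: mass 5+6=11, value 52+46=98
- drill+magnetometer: mass 6+5=11, value 35+52=87
- drill+lidar: mass 6+6=12, value 35+46=81
Best: 98 sci.

98 sci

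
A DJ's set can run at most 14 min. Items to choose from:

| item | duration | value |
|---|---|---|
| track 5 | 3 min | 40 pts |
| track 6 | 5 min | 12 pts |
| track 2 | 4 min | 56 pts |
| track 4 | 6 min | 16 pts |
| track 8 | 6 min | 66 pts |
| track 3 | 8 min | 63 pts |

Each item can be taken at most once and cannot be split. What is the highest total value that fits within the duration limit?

This is a 0/1 knapsack; check combinations near the capacity.
- track 5+track 2+track 8: duration 3+4+6=13, value 40+56+66=162
- track 8+track 3: duration 6+8=14, value 66+63=129
- track 2+track 8: duration 4+6=10, value 56+66=122
Best: 162 pts.

162 pts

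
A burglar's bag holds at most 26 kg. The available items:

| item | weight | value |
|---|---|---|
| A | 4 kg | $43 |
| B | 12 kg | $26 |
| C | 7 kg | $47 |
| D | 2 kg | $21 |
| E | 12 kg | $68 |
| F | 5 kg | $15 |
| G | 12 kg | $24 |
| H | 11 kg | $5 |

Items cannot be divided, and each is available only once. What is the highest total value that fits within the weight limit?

$179

Check high-value combinations within 26 kg:
- A+C+D+E: weight 4+7+2+12=25, value 43+47+21+68=179
- A+C+E: weight 4+7+12=23, value 43+47+68=158
- C+D+E+F: weight 7+2+12+5=26, value 47+21+68+15=151
- A+D+E+F: weight 4+2+12+5=23, value 43+21+68+15=147
- A+B+C+D: weight 4+12+7+2=25, value 43+26+47+21=137
Best: $179.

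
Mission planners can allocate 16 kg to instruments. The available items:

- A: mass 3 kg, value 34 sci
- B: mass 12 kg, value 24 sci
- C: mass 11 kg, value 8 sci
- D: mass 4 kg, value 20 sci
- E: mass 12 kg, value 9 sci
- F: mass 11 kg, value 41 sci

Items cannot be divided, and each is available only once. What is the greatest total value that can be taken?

Check high-value combinations within 16 kg:
- A+F: mass 3+11=14, value 34+41=75
- D+F: mass 4+11=15, value 20+41=61
- A+B: mass 3+12=15, value 34+24=58
Best: 75 sci.

75 sci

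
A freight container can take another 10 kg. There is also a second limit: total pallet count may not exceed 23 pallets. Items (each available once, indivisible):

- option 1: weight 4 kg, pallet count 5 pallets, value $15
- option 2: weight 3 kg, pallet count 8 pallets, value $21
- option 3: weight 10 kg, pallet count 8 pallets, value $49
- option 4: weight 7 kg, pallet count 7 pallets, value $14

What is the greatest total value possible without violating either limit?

$49

Feasible sets respecting both limits:
- option 3: weight 10, pallet count 8, value 49
- option 1+option 2: weight 7, pallet count 13, value 36
- option 2+option 4: weight 10, pallet count 15, value 35
Best: $49.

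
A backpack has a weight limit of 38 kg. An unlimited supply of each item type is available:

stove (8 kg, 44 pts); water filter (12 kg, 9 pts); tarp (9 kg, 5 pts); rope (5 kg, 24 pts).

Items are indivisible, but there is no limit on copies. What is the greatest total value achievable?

200 pts

Best value-per-unit is stove at 44/8; filling with it alone gives 4×44 = 176.
Optimal mix: 4×stove + 1×rope → weight 37, value 200.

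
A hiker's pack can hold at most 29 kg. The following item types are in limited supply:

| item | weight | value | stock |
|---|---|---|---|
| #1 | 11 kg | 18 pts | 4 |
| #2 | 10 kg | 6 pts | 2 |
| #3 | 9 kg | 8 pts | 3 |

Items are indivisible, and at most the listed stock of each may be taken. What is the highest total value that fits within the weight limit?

36 pts

Best selections within weight 29 and stock limits:
- 2×#1: weight 22, value 36
- 1×#1 + 2×#3: weight 29, value 34
Best: 36 pts.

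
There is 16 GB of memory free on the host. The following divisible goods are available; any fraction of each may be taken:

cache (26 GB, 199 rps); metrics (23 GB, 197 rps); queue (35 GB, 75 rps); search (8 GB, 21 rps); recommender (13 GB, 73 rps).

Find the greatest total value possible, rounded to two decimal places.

137.04

Take in order of value per unit:
- metrics (197/23 per unit): 16 of 23 → value 16×197/23 = 137.0435, running total 137.04
Total 137.04.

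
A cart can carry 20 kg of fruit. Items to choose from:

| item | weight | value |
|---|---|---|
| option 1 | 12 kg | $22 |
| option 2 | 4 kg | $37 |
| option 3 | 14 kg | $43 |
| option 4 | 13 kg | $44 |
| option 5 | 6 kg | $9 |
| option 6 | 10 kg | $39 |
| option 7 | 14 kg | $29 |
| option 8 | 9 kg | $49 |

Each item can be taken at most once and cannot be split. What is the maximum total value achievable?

$95

Check high-value combinations within 20 kg:
- option 2+option 5+option 8: weight 4+6+9=19, value 37+9+49=95
- option 6+option 8: weight 10+9=19, value 39+49=88
- option 2+option 8: weight 4+9=13, value 37+49=86
- option 2+option 5+option 6: weight 4+6+10=20, value 37+9+39=85
- option 2+option 4: weight 4+13=17, value 37+44=81
Best: $95.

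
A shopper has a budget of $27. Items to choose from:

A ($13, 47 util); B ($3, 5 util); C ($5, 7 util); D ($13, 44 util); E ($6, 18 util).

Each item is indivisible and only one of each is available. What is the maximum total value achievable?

This is a 0/1 knapsack; check combinations near the capacity.
- A+D: cost 13+13=26, value 47+44=91
- A+B+C+E: cost 13+3+5+6=27, value 47+5+7+18=77
- B+C+D+E: cost 3+5+13+6=27, value 5+7+44+18=74
- A+C+E: cost 13+5+6=24, value 47+7+18=72
- A+B+E: cost 13+3+6=22, value 47+5+18=70
Best: 91 util.

91 util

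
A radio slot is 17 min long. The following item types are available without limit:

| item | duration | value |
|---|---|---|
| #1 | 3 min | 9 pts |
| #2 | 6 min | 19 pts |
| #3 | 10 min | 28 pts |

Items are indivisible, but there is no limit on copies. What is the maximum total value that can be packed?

Best value-per-unit is #2 at 19/6; filling with it alone gives 2×19 = 38.
Optimal mix: 1×#1 + 2×#2 → duration 15, value 47.

47 pts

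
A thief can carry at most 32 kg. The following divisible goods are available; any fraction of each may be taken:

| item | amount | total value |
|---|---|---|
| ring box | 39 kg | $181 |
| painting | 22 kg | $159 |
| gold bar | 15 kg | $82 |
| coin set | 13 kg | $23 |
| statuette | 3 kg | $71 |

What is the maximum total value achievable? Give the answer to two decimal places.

Take in order of value per unit:
- statuette (71/3 per unit): all 3 → value 71, running total 71.00
- painting (159/22 per unit): all 22 → value 159, running total 230.00
- gold bar (82/15 per unit): 7 of 15 → value 7×82/15 = 38.2667, running total 268.27
Total 268.27.

268.27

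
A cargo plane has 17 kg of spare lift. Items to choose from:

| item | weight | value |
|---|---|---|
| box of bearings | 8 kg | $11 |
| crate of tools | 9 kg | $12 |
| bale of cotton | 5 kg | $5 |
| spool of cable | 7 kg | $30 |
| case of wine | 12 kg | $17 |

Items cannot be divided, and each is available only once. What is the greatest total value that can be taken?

This is a 0/1 knapsack; check combinations near the capacity.
- crate of tools+spool of cable: weight 9+7=16, value 12+30=42
- box of bearings+spool of cable: weight 8+7=15, value 11+30=41
- bale of cotton+spool of cable: weight 5+7=12, value 5+30=35
- spool of cable: weight 7, value 30
Best: $42.

$42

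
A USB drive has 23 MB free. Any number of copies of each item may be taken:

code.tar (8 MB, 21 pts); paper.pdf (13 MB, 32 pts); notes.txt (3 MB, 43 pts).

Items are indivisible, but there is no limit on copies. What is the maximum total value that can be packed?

301 pts

Best value-per-unit is notes.txt at 43/3, and filling with it alone uses size 7×3=21. No mix of the others beats 7×43 = 301.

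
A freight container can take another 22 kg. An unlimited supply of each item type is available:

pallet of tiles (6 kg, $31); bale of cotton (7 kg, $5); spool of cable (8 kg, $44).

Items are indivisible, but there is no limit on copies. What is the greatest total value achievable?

$119

Best value-per-unit is spool of cable at 44/8; filling with it alone gives 2×44 = 88.
Optimal mix: 1×pallet of tiles + 2×spool of cable → weight 22, value 119.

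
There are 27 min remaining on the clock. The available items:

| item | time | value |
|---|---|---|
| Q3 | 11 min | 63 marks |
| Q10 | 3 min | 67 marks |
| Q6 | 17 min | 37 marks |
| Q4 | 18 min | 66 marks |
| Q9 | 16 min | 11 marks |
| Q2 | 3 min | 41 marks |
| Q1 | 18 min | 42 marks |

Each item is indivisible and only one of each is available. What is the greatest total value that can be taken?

Check high-value combinations within 27 min:
- Q10+Q4+Q2: time 3+18+3=24, value 67+66+41=174
- Q3+Q10+Q2: time 11+3+3=17, value 63+67+41=171
- Q10+Q2+Q1: time 3+3+18=24, value 67+41+42=150
- Q10+Q6+Q2: time 3+17+3=23, value 67+37+41=145
Best: 174 marks.

174 marks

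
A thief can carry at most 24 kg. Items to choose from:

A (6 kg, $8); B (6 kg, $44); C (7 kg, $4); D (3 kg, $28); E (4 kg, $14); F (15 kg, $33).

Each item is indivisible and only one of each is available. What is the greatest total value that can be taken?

$105

Check high-value combinations within 24 kg:
- B+D+F: weight 6+3+15=24, value 44+28+33=105
- A+B+D+E: weight 6+6+3+4=19, value 8+44+28+14=94
- B+C+D+E: weight 6+7+3+4=20, value 44+4+28+14=90
Best: $105.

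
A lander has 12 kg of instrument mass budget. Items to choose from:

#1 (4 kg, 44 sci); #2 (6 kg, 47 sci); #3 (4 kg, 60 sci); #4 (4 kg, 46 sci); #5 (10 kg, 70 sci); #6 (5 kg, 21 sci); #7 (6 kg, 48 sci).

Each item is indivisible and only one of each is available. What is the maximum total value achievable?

Check high-value combinations within 12 kg:
- #1+#3+#4: mass 4+4+4=12, value 44+60+46=150
- #3+#7: mass 4+6=10, value 60+48=108
- #2+#3: mass 6+4=10, value 47+60=107
Best: 150 sci.

150 sci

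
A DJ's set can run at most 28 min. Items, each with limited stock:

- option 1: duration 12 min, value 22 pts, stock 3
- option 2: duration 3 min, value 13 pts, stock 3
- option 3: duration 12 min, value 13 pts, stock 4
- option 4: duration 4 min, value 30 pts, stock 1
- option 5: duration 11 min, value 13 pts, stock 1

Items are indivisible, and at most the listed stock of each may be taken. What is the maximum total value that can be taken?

Best selections within duration 28 and stock limits:
- 1×option 1 + 3×option 2 + 1×option 4: duration 25, value 91
- 3×option 2 + 1×option 4 + 1×option 5: duration 24, value 82
- 3×option 2 + 1×option 3 + 1×option 4: duration 25, value 82
- 1×option 1 + 2×option 2 + 1×option 4: duration 22, value 78
Best: 91 pts.

91 pts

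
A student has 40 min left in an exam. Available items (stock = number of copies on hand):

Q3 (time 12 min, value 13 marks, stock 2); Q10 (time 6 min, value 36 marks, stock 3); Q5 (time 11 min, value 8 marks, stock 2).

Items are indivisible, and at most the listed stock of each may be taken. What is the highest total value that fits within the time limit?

124 marks

Best selections within time 40 and stock limits:
- 3×Q10 + 2×Q5: time 40, value 124
- 1×Q3 + 3×Q10: time 30, value 121
Best: 124 marks.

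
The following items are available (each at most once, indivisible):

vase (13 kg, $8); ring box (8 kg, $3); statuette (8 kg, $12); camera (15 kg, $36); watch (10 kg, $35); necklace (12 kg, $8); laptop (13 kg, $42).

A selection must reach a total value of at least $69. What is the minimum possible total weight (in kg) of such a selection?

23

Subsets with value ≥ 69, sorted by total weight:
- watch+laptop: weight 23, value 77
- camera+watch: weight 25, value 71
- camera+laptop: weight 28, value 78
- statuette+watch+laptop: weight 31, value 89
Minimum weight: 23 kg.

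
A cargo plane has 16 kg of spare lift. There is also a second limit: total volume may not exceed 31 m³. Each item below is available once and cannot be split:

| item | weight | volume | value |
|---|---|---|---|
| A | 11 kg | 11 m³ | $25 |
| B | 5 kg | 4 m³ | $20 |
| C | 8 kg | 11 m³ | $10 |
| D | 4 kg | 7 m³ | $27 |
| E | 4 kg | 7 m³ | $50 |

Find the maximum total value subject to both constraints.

$97

Feasible sets respecting both limits:
- B+D+E: weight 13, volume 18, value 97
- C+D+E: weight 16, volume 25, value 87
- D+E: weight 8, volume 14, value 77
Best: $97.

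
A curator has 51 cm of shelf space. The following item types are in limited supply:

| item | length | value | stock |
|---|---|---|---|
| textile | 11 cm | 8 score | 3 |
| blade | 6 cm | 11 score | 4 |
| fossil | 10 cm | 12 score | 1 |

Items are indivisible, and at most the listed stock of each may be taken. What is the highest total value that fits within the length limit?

64 score

Best selections within length 51 and stock limits:
- 1×textile + 4×blade + 1×fossil: length 45, value 64
- 2×textile + 3×blade + 1×fossil: length 50, value 61
Best: 64 score.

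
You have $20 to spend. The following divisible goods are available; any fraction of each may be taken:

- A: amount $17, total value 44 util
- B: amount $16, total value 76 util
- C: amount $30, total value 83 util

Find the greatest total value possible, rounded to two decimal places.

87.07

Take in order of value per unit:
- B (76/16 per unit): all 16 → value 76, running total 76.00
- C (83/30 per unit): 4 of 30 → value 4×83/30 = 11.0667, running total 87.07
Total 87.07.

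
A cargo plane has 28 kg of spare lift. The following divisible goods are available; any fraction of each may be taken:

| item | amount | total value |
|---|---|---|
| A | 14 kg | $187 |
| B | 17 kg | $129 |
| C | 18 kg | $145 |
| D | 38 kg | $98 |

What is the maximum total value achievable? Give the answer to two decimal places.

Take in order of value per unit:
- A (187/14 per unit): all 14 → value 187, running total 187.00
- C (145/18 per unit): 14 of 18 → value 14×145/18 = 112.7778, running total 299.78
Total 299.78.

299.78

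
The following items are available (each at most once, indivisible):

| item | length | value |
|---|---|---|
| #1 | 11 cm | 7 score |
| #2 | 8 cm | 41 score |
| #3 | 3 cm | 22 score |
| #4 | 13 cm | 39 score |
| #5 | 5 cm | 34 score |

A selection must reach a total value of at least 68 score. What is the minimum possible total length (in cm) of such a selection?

13

Subsets with value ≥ 68, sorted by total length:
- #2+#5: length 13, value 75
- #2+#3+#5: length 16, value 97
Minimum length: 13 cm.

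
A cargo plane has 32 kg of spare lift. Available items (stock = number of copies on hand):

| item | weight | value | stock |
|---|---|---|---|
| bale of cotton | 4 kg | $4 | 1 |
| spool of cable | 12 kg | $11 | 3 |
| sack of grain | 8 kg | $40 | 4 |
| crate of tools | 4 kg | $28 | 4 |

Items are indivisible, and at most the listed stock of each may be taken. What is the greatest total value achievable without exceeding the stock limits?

Best selections within weight 32 and stock limits:
- 2×sack of grain + 4×crate of tools: weight 32, value 192
- 3×sack of grain + 2×crate of tools: weight 32, value 176
- 1×bale of cotton + 2×sack of grain + 3×crate of tools: weight 32, value 168
- 2×sack of grain + 3×crate of tools: weight 28, value 164
Best: $192.

$192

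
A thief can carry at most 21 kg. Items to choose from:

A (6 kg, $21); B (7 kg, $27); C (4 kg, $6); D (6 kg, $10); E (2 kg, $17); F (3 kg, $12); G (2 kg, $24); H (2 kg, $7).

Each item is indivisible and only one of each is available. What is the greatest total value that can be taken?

$101

Check high-value combinations within 21 kg:
- A+B+E+F+G: weight 6+7+2+3+2=20, value 21+27+17+12+24=101
- A+B+E+G+H: weight 6+7+2+2+2=19, value 21+27+17+24+7=96
- A+B+C+E+G: weight 6+7+4+2+2=21, value 21+27+6+17+24=95
Best: $101.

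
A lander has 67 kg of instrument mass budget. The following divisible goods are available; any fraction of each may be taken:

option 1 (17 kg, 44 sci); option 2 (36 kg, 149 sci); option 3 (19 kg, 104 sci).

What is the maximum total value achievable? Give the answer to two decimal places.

284.06

Take in order of value per unit:
- option 3 (104/19 per unit): all 19 → value 104, running total 104.00
- option 2 (149/36 per unit): all 36 → value 149, running total 253.00
- option 1 (44/17 per unit): 12 of 17 → value 12×44/17 = 31.0588, running total 284.06
Total 284.06.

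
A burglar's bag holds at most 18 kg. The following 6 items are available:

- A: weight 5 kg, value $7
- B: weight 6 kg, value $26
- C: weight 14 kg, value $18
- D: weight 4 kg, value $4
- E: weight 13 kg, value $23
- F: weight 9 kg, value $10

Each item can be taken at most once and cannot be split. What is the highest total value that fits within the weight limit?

Check high-value combinations within 18 kg:
- A+B+D: weight 5+6+4=15, value 7+26+4=37
- B+F: weight 6+9=15, value 26+10=36
- A+B: weight 5+6=11, value 7+26=33
Best: $37.

$37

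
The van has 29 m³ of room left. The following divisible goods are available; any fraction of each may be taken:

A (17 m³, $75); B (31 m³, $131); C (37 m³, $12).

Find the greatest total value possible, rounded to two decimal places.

Take in order of value per unit:
- A (75/17 per unit): all 17 → value 75, running total 75.00
- B (131/31 per unit): 12 of 31 → value 12×131/31 = 50.7097, running total 125.71
Total 125.71.

125.71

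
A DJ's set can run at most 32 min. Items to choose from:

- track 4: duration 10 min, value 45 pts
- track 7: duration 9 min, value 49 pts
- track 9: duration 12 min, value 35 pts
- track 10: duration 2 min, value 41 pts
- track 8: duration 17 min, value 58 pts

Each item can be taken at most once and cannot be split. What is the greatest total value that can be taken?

Check high-value combinations within 32 min:
- track 7+track 10+track 8: duration 9+2+17=28, value 49+41+58=148
- track 4+track 10+track 8: duration 10+2+17=29, value 45+41+58=144
- track 4+track 7+track 10: duration 10+9+2=21, value 45+49+41=135
Best: 148 pts.

148 pts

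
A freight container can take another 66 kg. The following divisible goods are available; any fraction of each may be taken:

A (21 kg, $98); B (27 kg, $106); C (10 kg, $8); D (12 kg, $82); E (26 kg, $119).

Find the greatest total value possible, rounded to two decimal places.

326.48

Take in order of value per unit:
- D (82/12 per unit): all 12 → value 82, running total 82.00
- A (98/21 per unit): all 21 → value 98, running total 180.00
- E (119/26 per unit): all 26 → value 119, running total 299.00
- B (106/27 per unit): 7 of 27 → value 7×106/27 = 27.4815, running total 326.48
Total 326.48.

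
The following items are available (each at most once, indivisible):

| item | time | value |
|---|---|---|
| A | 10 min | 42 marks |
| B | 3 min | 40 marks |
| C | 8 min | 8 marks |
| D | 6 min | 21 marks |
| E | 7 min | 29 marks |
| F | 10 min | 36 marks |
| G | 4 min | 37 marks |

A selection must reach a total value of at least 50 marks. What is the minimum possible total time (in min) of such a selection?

7

Subsets with value ≥ 50, sorted by total time:
- B+G: time 7, value 77
- B+D: time 9, value 61
- B+E: time 10, value 69
Minimum time: 7 min.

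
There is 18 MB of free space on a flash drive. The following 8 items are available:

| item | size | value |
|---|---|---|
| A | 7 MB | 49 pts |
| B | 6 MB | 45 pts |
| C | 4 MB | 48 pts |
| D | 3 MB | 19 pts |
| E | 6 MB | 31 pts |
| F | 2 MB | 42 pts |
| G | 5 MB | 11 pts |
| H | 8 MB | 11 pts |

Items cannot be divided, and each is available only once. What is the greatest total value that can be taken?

166 pts

This is a 0/1 knapsack; check combinations near the capacity.
- B+C+E+F: size 6+4+6+2=18, value 45+48+31+42=166
- A+C+D+F: size 7+4+3+2=16, value 49+48+19+42=158
- A+B+D+F: size 7+6+3+2=18, value 49+45+19+42=155
- B+C+D+F: size 6+4+3+2=15, value 45+48+19+42=154
- A+C+F+G: size 7+4+2+5=18, value 49+48+42+11=150
Best: 166 pts.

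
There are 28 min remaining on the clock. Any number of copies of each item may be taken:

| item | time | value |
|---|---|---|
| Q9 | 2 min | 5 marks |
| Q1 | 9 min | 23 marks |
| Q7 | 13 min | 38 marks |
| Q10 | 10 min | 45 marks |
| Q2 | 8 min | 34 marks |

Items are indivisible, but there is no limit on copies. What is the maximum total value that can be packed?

124 marks

Best value-per-unit is Q10 at 45/10; filling with it alone gives 2×45 = 90.
Optimal mix: 2×Q10 + 1×Q2 → time 28, value 124.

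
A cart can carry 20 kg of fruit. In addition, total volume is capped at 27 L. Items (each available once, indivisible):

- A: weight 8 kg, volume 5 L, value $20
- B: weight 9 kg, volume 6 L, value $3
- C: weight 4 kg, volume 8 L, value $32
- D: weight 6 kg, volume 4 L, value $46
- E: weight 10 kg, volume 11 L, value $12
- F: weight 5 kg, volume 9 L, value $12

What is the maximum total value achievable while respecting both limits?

$98

Feasible sets respecting both limits:
- A+C+D: weight 18, volume 17, value 98
- C+D+E: weight 20, volume 23, value 90
- C+D+F: weight 15, volume 21, value 90
- B+C+D: weight 19, volume 18, value 81
Best: $98.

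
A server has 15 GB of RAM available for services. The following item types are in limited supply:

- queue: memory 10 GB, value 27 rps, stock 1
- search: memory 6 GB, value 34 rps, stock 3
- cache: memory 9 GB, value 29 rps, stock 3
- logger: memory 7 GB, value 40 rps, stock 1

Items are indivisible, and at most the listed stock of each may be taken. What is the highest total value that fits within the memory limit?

Top feasible selections:
- 1×search + 1×logger: memory 13, value 74
- 2×search: memory 12, value 68
- 1×search + 1×cache: memory 15, value 63
Best: 74 rps.

74 rps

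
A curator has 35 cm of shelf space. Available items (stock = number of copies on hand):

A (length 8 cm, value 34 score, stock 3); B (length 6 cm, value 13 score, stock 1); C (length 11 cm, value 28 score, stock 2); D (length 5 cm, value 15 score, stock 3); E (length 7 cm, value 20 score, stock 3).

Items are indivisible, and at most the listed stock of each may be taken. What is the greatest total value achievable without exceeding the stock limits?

Top feasible selections:
- 3×A + 2×D: length 34, value 132
- 3×A + 1×C: length 35, value 130
- 3×A + 1×B + 1×D: length 35, value 130
Best: 132 score.

132 score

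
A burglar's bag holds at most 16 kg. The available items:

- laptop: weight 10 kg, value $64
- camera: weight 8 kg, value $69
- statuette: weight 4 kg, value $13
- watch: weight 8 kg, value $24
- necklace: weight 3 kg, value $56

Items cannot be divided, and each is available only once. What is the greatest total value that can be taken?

$138

This is a 0/1 knapsack; check combinations near the capacity.
- camera+statuette+necklace: weight 8+4+3=15, value 69+13+56=138
- camera+necklace: weight 8+3=11, value 69+56=125
- laptop+necklace: weight 10+3=13, value 64+56=120
- statuette+watch+necklace: weight 4+8+3=15, value 13+24+56=93
Best: $138.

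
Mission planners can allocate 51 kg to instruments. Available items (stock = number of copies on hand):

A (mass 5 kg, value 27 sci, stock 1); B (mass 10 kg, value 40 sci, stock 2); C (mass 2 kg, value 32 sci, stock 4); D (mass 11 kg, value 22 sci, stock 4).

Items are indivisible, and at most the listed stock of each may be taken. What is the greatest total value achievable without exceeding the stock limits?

Best selections within mass 51 and stock limits:
- 1×A + 2×B + 4×C + 1×D: mass 44, value 257
- 2×B + 4×C + 2×D: mass 50, value 252
- 1×A + 1×B + 4×C + 2×D: mass 45, value 239
- 1×A + 2×B + 4×C: mass 33, value 235
Best: 257 sci.

257 sci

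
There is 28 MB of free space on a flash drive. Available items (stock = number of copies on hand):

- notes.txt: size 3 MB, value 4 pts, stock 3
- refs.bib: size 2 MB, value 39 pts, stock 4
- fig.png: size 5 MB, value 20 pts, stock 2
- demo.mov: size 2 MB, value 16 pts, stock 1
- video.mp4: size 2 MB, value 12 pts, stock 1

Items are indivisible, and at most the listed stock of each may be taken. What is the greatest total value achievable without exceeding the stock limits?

232 pts

Top feasible selections:
- 2×notes.txt + 4×refs.bib + 2×fig.png + 1×demo.mov + 1×video.mp4: size 28, value 232
- 1×notes.txt + 4×refs.bib + 2×fig.png + 1×demo.mov + 1×video.mp4: size 25, value 228
Best: 232 pts.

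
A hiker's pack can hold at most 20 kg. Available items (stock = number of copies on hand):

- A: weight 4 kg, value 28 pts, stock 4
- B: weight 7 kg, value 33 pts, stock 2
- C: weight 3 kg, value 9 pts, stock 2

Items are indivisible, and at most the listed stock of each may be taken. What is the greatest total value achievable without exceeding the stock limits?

Best selections within weight 20 and stock limits:
- 4×A + 1×C: weight 19, value 121
- 3×A + 1×B: weight 19, value 117
- 4×A: weight 16, value 112
Best: 121 pts.

121 pts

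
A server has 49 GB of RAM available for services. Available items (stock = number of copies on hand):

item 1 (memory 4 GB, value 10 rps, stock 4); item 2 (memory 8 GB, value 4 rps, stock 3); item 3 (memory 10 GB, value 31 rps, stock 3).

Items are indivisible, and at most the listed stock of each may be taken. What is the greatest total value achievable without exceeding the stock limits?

133 rps

Top feasible selections:
- 4×item 1 + 3×item 3: memory 46, value 133
- 3×item 1 + 3×item 3: memory 42, value 123
Best: 133 rps.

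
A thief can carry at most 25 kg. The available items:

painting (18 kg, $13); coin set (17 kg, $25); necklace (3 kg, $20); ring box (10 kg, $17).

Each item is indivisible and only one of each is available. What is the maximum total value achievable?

Check high-value combinations within 25 kg:
- coin set+necklace: weight 17+3=20, value 25+20=45
- necklace+ring box: weight 3+10=13, value 20+17=37
- painting+necklace: weight 18+3=21, value 13+20=33
- coin set: weight 17, value 25
Best: $45.

$45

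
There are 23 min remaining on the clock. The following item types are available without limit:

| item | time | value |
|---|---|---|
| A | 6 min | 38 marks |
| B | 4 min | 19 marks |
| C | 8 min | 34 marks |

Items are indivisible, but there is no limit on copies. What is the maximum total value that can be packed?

Best value-per-unit is A at 38/6; filling with it alone gives 3×38 = 114.
Optimal mix: 3×A + 1×B → time 22, value 133.

133 marks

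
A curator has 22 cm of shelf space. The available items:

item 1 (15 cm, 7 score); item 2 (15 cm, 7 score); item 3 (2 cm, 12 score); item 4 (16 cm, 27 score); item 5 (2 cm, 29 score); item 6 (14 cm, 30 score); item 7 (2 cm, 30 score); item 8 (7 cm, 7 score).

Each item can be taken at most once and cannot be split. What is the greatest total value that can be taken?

101 score

Check high-value combinations within 22 cm:
- item 3+item 5+item 6+item 7: length 2+2+14+2=20, value 12+29+30+30=101
- item 3+item 4+item 5+item 7: length 2+16+2+2=22, value 12+27+29+30=98
- item 5+item 6+item 7: length 2+14+2=18, value 29+30+30=89
- item 4+item 5+item 7: length 16+2+2=20, value 27+29+30=86
Best: 101 score.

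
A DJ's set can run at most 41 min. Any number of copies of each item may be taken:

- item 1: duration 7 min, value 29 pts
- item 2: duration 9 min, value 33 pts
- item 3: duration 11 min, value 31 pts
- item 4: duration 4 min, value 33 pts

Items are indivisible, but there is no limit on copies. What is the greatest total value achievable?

330 pts

Best value-per-unit is item 4 at 33/4, and filling with it alone uses duration 10×4=40. No mix of the others beats 10×33 = 330.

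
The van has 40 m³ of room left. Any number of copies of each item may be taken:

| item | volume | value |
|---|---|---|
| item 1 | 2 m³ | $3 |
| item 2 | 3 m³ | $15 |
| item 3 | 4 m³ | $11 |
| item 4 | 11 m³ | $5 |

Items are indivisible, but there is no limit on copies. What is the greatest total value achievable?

$195

Best value-per-unit is item 2 at 15/3, and filling with it alone uses volume 13×3=39. No mix of the others beats 13×15 = 195.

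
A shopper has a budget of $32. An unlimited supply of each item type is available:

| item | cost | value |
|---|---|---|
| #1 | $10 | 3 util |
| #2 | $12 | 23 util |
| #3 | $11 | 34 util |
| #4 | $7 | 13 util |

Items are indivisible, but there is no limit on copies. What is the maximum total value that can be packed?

Best value-per-unit is #3 at 34/11; filling with it alone gives 2×34 = 68.
Optimal mix: 2×#3 + 1×#4 → cost 29, value 81.

81 util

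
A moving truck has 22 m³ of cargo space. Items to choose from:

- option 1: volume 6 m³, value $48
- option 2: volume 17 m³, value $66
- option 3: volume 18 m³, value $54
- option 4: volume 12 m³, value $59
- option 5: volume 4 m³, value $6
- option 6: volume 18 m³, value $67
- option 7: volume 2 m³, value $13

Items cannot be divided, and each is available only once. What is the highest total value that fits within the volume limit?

Check high-value combinations within 22 m³:
- option 1+option 4+option 7: volume 6+12+2=20, value 48+59+13=120
- option 1+option 4+option 5: volume 6+12+4=22, value 48+59+6=113
- option 1+option 4: volume 6+12=18, value 48+59=107
- option 6+option 7: volume 18+2=20, value 67+13=80
Best: $120.

$120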